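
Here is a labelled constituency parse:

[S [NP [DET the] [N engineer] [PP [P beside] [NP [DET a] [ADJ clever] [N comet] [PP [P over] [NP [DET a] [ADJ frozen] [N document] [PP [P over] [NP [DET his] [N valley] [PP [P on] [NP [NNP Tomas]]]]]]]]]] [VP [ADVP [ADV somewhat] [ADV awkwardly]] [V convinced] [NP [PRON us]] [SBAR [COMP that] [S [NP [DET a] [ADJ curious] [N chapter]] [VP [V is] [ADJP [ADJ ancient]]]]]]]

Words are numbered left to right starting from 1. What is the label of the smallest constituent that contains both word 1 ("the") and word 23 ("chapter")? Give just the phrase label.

Word 1 lies under S → NP → DET; word 23 lies under S → VP → SBAR → S → NP → N. The lowest shared node is the S.

S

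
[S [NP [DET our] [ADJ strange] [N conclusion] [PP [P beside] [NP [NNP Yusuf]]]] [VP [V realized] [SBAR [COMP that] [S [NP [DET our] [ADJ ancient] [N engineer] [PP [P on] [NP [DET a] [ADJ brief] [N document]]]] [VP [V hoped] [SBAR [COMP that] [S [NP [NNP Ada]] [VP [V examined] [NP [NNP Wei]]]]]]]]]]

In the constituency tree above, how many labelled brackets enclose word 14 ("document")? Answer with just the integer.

Counting open brackets not yet closed at "document": [S [VP [SBAR [S [NP [PP [NP [N = 8.

8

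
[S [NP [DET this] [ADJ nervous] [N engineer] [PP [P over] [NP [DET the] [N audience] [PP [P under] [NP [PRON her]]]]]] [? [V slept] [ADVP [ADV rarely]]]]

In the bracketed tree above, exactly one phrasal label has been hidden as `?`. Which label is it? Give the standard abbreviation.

VP

Looking at what the `?` directly dominates — V 'slept', ADVP — this is a verb phrase (VP).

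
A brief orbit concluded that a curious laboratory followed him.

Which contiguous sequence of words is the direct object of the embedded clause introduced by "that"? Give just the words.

him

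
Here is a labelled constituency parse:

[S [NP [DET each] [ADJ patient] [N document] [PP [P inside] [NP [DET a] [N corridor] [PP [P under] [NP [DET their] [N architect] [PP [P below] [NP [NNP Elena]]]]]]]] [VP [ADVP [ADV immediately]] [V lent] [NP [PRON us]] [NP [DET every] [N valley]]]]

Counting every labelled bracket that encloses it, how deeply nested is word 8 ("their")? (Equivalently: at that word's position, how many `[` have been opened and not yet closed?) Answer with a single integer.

7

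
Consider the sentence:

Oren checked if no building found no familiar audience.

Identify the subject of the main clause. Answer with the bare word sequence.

Oren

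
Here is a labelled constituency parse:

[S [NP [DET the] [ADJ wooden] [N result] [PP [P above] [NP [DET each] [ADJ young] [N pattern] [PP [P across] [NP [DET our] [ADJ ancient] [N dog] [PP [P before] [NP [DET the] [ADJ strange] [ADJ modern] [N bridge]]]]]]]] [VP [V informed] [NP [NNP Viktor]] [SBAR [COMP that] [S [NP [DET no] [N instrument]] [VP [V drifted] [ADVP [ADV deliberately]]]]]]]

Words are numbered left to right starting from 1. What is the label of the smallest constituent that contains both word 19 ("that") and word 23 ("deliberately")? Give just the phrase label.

SBAR

Both words fall inside [SBAR that no instrument drifted deliberately] (words 19–23), and no smaller constituent contains them both. Label: SBAR.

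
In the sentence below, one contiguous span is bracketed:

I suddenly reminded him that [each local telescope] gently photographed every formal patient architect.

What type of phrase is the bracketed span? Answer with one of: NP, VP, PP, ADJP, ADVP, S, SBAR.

The span is built around the noun "telescope" — a noun phrase (NP).

NP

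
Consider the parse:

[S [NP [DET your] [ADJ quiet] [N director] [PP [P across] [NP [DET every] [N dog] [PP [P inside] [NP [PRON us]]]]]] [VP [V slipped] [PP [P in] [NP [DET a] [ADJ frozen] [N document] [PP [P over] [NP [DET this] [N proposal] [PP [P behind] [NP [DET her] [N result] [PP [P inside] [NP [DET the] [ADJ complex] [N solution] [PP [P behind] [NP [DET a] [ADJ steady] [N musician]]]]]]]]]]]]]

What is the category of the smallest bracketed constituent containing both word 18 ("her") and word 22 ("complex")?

NP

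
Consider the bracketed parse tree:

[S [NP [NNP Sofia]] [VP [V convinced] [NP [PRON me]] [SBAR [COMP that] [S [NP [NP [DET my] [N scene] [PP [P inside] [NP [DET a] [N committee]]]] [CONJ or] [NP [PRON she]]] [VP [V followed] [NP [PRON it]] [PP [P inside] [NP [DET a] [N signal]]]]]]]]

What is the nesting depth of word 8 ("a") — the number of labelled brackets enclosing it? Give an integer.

Path from the root down to the word: S → VP → SBAR → S → NP → NP → PP → NP → DET. That is 9 enclosing brackets.

9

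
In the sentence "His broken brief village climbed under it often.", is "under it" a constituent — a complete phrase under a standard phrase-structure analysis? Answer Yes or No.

Yes

These words form the whole prepositional phrase headed by "under", so yes — one constituent.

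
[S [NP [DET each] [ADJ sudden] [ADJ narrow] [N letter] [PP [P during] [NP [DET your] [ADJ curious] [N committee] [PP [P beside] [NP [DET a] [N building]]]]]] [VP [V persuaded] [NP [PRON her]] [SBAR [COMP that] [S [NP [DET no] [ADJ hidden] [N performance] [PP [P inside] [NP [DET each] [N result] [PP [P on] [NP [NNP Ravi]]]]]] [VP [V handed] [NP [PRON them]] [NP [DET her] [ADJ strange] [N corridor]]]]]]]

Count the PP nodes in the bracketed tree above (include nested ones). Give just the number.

The PP constituents are: [PP during your curious committee beside a building]; [PP beside a building]; [PP inside each result on Ravi]; [PP on Ravi]. Total: 4.

4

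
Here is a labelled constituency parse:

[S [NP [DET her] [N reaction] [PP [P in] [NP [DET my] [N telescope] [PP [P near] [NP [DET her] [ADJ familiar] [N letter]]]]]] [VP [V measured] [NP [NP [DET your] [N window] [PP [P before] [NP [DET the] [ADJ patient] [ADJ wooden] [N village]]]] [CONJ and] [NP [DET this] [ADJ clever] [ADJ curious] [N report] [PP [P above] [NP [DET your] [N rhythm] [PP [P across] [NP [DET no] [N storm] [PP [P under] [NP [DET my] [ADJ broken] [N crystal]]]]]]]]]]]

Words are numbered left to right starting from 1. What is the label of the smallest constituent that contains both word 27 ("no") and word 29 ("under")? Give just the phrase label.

Word 27 lies under S → VP → NP → NP → PP → NP → PP → NP → DET; word 29 lies under S → VP → NP → NP → PP → NP → PP → NP → PP → P. The lowest shared node is the NP.

NP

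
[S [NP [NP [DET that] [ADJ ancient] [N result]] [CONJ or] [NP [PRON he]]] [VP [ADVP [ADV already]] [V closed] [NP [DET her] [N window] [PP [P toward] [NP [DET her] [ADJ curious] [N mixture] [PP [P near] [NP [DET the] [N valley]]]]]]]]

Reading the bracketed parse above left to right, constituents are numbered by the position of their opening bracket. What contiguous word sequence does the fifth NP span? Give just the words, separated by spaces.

The NP opening brackets appear, in order, over: "that ancient result or he"; "that ancient result"; "he"; "her window toward her curious mixture near the valley"; "her curious mixture near the valley"; "the valley". The fifth one spans "her curious mixture near the valley".

her curious mixture near the valley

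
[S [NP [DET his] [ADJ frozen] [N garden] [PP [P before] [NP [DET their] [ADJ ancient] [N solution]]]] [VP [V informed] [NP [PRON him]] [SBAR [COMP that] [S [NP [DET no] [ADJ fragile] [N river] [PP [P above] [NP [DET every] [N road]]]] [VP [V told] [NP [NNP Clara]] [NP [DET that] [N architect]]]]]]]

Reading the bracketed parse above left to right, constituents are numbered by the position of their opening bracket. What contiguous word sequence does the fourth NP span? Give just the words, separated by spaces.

no fragile river above every road

In left-to-right order the NP constituents are "his frozen garden before their ancient solution"; "their ancient solution"; "him"; "no fragile river above every road"; "every road"; "Clara"; "that architect". Number 4 is "no fragile river above every road".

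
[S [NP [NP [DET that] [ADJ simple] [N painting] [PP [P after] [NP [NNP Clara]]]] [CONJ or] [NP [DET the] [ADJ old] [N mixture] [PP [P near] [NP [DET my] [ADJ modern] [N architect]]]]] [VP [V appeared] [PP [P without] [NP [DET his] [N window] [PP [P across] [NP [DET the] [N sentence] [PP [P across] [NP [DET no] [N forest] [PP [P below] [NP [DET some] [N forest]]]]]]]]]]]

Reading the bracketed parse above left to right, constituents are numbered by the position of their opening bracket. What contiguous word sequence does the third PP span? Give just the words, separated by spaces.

without his window across the sentence across no forest below some forest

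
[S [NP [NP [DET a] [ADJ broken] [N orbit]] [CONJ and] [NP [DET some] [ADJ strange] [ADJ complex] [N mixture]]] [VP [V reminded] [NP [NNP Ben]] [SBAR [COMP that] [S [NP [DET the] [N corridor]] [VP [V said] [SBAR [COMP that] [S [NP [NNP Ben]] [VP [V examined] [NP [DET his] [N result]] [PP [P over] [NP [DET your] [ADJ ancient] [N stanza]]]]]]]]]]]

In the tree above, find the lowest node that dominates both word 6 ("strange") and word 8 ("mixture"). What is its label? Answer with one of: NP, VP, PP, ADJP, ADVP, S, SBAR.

NP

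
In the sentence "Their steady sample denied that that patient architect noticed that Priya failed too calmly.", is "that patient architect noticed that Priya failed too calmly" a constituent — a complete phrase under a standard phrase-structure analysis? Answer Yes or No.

Yes

These words form the whole clause headed by "noticed", so yes — one constituent.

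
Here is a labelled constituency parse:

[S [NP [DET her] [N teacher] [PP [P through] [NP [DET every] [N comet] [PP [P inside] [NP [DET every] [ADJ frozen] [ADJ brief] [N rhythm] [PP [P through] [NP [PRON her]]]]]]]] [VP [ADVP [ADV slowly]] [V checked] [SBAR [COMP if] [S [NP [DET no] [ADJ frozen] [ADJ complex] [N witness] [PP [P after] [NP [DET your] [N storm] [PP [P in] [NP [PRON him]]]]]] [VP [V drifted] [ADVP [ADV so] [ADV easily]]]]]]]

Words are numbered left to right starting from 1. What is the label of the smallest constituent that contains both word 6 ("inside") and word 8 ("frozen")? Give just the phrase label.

PP

The smallest bracket enclosing both words is [PP inside every frozen brief rhythm through her], so the label is PP.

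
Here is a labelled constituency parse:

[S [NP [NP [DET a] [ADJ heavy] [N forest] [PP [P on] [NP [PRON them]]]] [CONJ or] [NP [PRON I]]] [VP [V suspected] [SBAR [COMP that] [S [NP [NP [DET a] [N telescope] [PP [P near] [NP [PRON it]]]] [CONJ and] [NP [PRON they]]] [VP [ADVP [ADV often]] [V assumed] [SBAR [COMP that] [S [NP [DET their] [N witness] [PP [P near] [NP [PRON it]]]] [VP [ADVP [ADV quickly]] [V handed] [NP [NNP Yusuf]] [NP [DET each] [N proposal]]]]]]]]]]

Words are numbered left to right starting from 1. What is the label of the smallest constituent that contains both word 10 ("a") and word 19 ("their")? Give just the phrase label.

Both words fall inside [S a telescope near it and they often assumed that their witness near it quickly handed Yusuf each proposal] (words 10–27), and no smaller constituent contains them both. Label: S.

S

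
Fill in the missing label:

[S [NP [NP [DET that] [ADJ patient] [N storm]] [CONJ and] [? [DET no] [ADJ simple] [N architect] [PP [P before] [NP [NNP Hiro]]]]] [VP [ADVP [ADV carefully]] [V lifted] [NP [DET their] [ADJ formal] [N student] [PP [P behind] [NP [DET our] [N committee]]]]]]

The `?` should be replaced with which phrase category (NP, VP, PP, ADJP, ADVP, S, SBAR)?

A constituent whose immediate children are DET 'no', ADJ 'simple', N 'architect', PP is a noun phrase: NP.

NP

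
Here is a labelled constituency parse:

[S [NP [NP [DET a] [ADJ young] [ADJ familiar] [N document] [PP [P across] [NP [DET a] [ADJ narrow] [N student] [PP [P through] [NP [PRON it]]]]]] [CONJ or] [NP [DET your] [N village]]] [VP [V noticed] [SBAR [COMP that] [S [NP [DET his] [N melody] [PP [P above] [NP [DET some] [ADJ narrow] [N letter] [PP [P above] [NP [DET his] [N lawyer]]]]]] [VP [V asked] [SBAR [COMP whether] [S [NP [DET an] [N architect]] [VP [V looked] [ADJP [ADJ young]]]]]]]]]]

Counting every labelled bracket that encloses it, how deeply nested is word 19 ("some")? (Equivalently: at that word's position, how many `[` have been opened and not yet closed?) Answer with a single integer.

Path from the root down to the word: S → VP → SBAR → S → NP → PP → NP → DET. That is 8 enclosing brackets.

8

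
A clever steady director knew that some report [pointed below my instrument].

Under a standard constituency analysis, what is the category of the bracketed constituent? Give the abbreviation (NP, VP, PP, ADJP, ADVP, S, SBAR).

The bracketed span "pointed below my instrument" is headed by "pointed", making it a verb phrase (VP).

VP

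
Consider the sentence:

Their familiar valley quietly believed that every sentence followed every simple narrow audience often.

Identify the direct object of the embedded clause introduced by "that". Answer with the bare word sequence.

every simple narrow audience

Within the embedded clause introduced by "that", the direct object of "followed" is "every simple narrow audience".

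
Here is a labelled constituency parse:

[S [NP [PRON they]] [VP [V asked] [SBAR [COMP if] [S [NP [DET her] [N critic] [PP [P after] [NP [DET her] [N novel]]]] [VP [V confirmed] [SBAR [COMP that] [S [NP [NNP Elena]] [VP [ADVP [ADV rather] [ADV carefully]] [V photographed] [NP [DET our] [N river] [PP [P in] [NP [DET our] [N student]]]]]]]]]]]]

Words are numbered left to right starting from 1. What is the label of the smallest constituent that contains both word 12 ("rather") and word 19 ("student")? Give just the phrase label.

VP

The smallest bracket enclosing both words is [VP rather carefully photographed our river in our student], so the label is VP.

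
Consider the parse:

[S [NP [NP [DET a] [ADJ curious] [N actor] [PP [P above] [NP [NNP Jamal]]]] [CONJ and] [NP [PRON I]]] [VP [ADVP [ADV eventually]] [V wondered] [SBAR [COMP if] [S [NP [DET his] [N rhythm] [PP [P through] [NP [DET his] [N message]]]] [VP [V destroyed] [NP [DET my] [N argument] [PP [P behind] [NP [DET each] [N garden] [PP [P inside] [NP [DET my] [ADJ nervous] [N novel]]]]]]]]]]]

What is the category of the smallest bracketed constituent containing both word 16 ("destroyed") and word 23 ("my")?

VP

Word 16 lies under S → VP → SBAR → S → VP → V; word 23 lies under S → VP → SBAR → S → VP → NP → PP → NP → PP → NP → DET. The lowest shared node is the VP.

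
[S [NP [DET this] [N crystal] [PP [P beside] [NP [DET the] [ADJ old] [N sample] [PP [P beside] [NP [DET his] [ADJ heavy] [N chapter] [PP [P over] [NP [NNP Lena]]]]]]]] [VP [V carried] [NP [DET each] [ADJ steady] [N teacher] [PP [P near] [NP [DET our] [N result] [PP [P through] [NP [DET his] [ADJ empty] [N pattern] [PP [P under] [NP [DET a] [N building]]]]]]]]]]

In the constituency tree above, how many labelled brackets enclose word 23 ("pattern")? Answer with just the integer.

8

Counting open brackets not yet closed at "pattern": [S [VP [NP [PP [NP [PP [NP [N = 8.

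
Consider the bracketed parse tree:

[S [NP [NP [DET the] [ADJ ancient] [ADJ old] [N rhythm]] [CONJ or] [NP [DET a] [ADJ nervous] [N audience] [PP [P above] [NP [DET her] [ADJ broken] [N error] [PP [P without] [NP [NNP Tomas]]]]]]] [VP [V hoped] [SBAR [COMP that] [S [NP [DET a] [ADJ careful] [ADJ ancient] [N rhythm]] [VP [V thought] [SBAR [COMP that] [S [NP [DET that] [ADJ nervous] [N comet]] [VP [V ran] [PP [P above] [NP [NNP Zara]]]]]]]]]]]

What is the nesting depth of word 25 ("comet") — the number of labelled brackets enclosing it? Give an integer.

The word sits inside N, which is inside NP, inside S, inside SBAR, inside VP, inside S, inside SBAR, inside VP, inside S — 9 brackets in all.

9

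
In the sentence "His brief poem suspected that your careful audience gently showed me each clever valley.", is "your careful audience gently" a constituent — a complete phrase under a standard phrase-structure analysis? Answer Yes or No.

The sequence begins inside the noun phrase "your careful audience" and ends inside the verb phrase "gently showed me each clever valley"; it crosses a phrase boundary, so no single node in the tree spans exactly those words.

No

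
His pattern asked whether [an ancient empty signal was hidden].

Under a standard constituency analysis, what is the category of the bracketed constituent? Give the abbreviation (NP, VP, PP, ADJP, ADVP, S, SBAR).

The span is built around the head "was" — a clause (S).

S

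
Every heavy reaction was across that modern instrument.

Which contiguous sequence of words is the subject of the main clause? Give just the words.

In the main clause the verb is "was"; the NP preceding it, "every heavy reaction", is the subject.

every heavy reaction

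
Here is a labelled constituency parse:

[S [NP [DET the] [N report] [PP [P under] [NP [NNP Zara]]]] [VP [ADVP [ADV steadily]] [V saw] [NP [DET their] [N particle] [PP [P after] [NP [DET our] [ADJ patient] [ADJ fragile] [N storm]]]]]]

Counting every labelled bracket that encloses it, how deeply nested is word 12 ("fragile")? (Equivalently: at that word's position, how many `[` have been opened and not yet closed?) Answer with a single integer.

Path from the root down to the word: S → VP → NP → PP → NP → ADJ. That is 6 enclosing brackets.

6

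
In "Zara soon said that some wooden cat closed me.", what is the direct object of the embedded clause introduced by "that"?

Within the embedded clause introduced by "that", the direct object of "closed" is "me".

me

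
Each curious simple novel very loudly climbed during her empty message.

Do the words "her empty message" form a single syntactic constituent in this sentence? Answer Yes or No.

Yes

"her empty message" is exactly the noun phrase [NP her empty message], a complete constituent.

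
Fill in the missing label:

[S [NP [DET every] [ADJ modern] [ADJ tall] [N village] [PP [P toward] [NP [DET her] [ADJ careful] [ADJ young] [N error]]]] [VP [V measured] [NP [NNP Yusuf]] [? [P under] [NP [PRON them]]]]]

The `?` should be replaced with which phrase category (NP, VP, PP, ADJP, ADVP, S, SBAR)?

PP

A constituent whose immediate children are P 'under', NP is a prepositional phrase: PP.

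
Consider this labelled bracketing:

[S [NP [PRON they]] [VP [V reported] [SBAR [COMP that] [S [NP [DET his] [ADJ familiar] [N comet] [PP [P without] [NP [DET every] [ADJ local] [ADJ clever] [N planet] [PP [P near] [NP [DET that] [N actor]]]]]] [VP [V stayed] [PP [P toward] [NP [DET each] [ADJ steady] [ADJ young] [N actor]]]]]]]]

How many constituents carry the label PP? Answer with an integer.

3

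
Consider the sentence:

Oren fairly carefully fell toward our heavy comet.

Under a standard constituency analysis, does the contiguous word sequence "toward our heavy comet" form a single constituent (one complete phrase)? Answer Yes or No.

Yes

These words form the whole prepositional phrase headed by "toward", so yes — one constituent.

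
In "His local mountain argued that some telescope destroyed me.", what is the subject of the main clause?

his local mountain

In the main clause the verb is "argued"; the NP preceding it, "his local mountain", is the subject.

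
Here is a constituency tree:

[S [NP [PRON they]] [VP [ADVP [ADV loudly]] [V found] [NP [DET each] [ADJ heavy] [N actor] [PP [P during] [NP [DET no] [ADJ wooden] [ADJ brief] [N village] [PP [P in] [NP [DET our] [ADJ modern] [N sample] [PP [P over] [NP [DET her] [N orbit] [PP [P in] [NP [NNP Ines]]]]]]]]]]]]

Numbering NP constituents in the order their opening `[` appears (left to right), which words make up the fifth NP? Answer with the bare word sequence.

her orbit in Ines

In left-to-right order the NP constituents are "they"; "each heavy actor during no wooden brief village in our modern sample over her orbit in Ines"; "no wooden brief village in our modern sample over her orbit in Ines"; "our modern sample over her orbit in Ines"; "her orbit in Ines"; "Ines". Number 5 is "her orbit in Ines".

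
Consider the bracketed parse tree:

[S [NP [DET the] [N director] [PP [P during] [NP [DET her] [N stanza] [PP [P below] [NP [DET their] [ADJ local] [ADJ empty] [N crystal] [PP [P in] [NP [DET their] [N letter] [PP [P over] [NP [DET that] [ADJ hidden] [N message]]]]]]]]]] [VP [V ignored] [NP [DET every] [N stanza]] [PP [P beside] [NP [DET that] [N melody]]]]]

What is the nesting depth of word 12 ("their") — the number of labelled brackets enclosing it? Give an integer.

The word sits inside DET, which is inside NP, inside PP, inside NP, inside PP, inside NP, inside PP, inside NP, inside S — 9 brackets in all.

9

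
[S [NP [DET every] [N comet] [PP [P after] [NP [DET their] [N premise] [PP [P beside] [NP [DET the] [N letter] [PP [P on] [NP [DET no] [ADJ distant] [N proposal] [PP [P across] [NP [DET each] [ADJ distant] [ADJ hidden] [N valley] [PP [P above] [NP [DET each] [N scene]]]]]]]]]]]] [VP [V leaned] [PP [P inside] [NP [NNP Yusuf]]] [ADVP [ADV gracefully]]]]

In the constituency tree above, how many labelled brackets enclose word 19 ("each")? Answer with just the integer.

13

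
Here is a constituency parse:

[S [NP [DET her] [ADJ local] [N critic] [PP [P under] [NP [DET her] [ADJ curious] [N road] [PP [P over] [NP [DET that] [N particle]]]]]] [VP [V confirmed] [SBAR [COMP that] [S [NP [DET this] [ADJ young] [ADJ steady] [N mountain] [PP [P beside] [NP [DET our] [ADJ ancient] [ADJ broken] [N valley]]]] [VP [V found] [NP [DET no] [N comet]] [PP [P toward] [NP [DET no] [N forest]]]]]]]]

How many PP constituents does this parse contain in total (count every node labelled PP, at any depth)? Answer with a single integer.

4

Listing each PP by its span: [PP under her curious road over that particle]; [PP over that particle]; [PP beside our ancient broken valley]; [PP toward no forest] — that makes 4.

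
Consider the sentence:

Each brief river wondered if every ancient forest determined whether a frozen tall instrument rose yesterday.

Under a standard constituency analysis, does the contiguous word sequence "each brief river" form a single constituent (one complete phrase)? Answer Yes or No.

Yes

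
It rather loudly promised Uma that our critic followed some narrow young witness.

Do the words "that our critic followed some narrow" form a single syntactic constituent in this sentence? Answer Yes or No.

The sequence begins inside the complementizer "that" and ends inside the clause "our critic followed some narrow young witness"; it crosses a phrase boundary, so no single node in the tree spans exactly those words.

No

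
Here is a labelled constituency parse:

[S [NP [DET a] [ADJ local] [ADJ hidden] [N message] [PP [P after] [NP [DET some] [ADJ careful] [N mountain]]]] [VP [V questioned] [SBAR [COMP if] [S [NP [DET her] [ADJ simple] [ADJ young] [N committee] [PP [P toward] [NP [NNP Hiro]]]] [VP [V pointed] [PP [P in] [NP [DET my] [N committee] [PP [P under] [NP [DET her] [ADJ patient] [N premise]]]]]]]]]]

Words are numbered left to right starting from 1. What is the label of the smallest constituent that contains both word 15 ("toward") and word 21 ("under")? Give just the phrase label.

S

The smallest bracket enclosing both words is [S her simple young committee toward Hiro pointed in my committee under her patient premise], so the label is S.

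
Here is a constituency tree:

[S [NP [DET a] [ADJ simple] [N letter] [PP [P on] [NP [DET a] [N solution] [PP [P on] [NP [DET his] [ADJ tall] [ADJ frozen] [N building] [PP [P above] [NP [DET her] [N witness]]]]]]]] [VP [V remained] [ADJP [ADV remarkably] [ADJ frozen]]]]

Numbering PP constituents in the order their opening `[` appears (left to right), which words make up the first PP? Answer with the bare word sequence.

on a solution on his tall frozen building above her witness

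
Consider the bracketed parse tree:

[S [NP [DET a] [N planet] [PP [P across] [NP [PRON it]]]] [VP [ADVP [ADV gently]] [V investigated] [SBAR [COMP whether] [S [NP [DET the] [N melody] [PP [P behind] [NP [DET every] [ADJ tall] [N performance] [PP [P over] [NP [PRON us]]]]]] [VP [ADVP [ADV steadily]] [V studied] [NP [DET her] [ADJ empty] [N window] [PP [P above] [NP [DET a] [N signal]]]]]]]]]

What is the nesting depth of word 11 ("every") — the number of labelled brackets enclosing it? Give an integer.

8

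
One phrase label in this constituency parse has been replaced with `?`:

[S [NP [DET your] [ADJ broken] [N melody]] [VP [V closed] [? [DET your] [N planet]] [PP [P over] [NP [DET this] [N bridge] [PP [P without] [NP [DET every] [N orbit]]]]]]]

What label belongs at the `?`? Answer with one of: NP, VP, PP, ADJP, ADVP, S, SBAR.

NP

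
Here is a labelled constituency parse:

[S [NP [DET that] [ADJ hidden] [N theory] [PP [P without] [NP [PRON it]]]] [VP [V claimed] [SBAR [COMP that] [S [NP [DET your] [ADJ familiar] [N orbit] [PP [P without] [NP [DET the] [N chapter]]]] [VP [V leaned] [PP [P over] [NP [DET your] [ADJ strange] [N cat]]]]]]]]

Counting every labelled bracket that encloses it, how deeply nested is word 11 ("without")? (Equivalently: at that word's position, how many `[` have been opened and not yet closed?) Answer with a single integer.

7

The word sits inside P, which is inside PP, inside NP, inside S, inside SBAR, inside VP, inside S — 7 brackets in all.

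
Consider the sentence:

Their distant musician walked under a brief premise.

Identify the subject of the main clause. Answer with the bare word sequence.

their distant musician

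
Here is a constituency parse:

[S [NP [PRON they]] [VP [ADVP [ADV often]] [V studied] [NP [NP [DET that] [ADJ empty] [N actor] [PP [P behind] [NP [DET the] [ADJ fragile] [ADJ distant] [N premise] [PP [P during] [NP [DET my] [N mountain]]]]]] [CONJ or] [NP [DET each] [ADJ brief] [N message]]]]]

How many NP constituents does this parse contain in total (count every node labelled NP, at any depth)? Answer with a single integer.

Scanning left to right, an opening `[NP` appears at word positions 1, 4, 4, 8, 13, 16 — 6 in total.

6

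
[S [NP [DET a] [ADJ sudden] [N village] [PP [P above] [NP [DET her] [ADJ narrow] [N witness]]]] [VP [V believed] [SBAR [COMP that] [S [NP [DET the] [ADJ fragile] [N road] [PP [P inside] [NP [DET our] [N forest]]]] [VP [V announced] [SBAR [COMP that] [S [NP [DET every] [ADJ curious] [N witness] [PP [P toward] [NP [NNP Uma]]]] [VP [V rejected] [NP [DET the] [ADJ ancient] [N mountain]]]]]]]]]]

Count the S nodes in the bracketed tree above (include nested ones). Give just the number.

3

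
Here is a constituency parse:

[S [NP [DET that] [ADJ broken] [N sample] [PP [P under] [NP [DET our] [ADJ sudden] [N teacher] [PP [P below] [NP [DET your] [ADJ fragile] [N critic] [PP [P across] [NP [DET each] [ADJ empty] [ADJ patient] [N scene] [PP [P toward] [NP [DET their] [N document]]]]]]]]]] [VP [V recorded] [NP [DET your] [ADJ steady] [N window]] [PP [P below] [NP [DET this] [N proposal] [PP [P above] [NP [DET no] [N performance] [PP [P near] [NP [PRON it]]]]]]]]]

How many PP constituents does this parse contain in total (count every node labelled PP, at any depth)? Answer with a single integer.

Scanning left to right, an opening `[PP` appears at word positions 4, 8, 12, 17, 24, 27, 30 — 7 in total.

7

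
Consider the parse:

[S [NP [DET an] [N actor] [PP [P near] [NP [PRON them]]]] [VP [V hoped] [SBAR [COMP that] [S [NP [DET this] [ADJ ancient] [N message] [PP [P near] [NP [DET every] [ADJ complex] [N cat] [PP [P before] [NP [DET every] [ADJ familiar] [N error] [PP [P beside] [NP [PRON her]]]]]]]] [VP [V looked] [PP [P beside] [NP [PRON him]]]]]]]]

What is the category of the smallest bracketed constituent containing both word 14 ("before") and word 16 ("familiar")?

Both words fall inside [PP before every familiar error beside her] (words 14–19), and no smaller constituent contains them both. Label: PP.

PP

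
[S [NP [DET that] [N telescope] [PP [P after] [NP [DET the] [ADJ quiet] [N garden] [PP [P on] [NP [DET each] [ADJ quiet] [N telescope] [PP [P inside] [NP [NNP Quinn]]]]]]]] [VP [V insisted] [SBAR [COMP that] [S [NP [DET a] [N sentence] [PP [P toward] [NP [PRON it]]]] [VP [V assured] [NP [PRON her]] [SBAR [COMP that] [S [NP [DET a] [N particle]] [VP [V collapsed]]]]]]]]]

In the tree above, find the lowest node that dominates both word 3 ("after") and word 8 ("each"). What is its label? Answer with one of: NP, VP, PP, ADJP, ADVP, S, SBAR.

Word 3 lies under S → NP → PP → P; word 8 lies under S → NP → PP → NP → PP → NP → DET. The lowest shared node is the PP.

PP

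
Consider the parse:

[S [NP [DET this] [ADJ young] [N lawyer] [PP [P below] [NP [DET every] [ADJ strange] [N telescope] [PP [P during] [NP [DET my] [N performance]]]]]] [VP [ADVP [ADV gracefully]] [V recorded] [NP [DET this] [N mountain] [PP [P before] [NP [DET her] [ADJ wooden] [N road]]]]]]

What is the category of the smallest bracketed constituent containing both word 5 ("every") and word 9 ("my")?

Both words fall inside [NP every strange telescope during my performance] (words 5–10), and no smaller constituent contains them both. Label: NP.

NP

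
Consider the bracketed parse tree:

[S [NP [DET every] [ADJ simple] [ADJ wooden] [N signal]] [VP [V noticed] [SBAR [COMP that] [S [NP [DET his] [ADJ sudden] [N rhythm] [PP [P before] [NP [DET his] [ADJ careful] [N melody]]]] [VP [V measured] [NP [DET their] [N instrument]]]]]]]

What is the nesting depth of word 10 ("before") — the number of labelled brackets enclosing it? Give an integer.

7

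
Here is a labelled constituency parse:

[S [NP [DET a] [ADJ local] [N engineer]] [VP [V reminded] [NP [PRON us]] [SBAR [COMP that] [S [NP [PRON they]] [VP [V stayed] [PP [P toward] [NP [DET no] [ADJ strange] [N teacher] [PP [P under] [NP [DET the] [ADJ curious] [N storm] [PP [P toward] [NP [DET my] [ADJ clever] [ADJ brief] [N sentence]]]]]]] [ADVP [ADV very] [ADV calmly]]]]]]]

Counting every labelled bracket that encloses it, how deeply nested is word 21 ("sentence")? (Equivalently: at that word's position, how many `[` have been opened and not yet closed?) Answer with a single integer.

12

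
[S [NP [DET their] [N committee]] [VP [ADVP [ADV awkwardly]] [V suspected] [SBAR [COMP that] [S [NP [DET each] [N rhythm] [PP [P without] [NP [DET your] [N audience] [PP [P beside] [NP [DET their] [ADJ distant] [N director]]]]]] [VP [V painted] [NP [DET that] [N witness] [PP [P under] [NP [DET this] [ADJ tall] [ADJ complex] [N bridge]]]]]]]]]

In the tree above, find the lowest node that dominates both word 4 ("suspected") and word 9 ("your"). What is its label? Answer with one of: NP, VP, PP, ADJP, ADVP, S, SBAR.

VP

Word 4 lies under S → VP → V; word 9 lies under S → VP → SBAR → S → NP → PP → NP → DET. The lowest shared node is the VP.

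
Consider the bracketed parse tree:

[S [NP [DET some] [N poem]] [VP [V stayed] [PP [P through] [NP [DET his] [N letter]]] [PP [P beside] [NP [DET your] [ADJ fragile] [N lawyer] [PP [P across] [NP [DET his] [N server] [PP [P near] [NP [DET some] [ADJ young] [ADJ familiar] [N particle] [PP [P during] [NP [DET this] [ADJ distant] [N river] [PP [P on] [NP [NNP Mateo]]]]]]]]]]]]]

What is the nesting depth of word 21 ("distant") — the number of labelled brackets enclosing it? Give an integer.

11

Path from the root down to the word: S → VP → PP → NP → PP → NP → PP → NP → PP → NP → ADJ. That is 11 enclosing brackets.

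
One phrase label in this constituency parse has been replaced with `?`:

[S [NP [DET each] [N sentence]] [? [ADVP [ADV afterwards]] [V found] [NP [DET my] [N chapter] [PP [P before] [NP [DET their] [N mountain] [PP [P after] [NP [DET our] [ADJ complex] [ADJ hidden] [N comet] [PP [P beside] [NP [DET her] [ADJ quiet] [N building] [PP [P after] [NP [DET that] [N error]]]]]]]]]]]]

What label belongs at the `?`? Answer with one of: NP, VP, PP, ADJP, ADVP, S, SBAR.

VP

Looking at what the `?` directly dominates — ADVP, V 'found', NP — this is a verb phrase (VP).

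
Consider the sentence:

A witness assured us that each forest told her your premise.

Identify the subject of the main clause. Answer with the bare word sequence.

The subject of the main clause is the NP immediately before the verb "assured": "a witness".

a witness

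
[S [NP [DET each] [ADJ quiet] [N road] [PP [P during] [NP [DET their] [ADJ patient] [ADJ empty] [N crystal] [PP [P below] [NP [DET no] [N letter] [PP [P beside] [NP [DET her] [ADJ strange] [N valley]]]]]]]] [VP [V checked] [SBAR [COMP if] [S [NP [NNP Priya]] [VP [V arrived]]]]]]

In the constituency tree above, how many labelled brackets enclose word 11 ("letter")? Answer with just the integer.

7

Counting open brackets not yet closed at "letter": [S [NP [PP [NP [PP [NP [N = 7.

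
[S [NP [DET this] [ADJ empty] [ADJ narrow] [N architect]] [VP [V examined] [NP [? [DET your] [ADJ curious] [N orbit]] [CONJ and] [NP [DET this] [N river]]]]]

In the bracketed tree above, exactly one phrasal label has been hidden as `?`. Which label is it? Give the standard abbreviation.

NP

The `?` node immediately contains: DET 'your', ADJ 'curious', N 'orbit'. That is the internal structure of a noun phrase, so the label is NP.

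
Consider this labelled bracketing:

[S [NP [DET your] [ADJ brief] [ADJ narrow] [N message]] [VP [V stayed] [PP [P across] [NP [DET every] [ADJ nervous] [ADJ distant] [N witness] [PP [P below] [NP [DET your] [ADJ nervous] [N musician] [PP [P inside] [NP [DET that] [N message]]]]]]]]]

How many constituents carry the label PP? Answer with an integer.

Scanning left to right, an opening `[PP` appears at word positions 6, 11, 15 — 3 in total.

3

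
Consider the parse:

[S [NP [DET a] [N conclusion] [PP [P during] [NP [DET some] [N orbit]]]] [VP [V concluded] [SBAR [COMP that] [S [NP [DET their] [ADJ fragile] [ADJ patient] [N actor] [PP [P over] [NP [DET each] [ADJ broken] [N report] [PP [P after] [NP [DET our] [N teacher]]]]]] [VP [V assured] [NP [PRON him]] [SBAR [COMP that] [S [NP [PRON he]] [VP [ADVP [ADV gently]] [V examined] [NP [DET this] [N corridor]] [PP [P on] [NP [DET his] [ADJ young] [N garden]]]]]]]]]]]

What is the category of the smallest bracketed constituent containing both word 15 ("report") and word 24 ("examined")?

S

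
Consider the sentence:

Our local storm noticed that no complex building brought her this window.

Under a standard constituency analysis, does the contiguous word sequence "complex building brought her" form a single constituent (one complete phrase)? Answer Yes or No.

The sequence begins inside the noun phrase "no complex building" and ends inside the verb phrase "brought her this window"; it crosses a phrase boundary, so no single node in the tree spans exactly those words.

No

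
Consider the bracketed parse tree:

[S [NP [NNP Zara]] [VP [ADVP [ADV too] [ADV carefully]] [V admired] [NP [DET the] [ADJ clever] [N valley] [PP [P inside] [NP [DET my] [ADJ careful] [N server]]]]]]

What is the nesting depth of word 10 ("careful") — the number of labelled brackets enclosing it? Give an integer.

6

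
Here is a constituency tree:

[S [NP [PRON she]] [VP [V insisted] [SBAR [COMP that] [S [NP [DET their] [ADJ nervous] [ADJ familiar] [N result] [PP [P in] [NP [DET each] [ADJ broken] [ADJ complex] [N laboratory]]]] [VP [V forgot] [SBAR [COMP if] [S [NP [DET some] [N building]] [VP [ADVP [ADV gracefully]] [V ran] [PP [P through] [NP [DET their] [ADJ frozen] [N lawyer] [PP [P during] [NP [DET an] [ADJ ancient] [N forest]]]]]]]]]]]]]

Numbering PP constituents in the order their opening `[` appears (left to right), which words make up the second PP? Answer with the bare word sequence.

through their frozen lawyer during an ancient forest

In left-to-right order the PP constituents are "in each broken complex laboratory"; "through their frozen lawyer during an ancient forest"; "during an ancient forest". Number 2 is "through their frozen lawyer during an ancient forest".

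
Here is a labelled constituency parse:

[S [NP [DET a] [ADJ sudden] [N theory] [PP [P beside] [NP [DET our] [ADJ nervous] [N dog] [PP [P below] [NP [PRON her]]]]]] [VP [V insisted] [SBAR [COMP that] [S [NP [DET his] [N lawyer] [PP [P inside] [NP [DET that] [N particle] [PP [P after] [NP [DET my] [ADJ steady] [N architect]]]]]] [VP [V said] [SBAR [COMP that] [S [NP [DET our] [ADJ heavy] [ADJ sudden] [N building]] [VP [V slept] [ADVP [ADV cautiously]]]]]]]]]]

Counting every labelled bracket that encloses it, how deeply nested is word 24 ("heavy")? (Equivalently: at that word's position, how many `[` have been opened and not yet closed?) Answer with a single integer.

9

Counting open brackets not yet closed at "heavy": [S [VP [SBAR [S [VP [SBAR [S [NP [ADJ = 9.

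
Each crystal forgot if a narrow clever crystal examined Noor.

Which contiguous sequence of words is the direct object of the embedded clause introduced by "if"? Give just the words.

Noor

The verb of the embedded clause introduced by "if" is "examined"; its direct object is the NP "Noor".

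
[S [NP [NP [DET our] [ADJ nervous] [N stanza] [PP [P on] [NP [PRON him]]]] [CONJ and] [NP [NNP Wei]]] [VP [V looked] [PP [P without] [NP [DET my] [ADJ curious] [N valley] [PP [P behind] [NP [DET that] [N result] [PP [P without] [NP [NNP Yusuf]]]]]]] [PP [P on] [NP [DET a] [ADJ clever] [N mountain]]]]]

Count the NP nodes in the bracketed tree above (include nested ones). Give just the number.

8

The NP constituents are: [NP our nervous stanza on him and Wei]; [NP our nervous stanza on him]; [NP him]; [NP Wei]; [NP my curious valley behind that result without Yusuf]; [NP that result without Yusuf] …. Total: 8.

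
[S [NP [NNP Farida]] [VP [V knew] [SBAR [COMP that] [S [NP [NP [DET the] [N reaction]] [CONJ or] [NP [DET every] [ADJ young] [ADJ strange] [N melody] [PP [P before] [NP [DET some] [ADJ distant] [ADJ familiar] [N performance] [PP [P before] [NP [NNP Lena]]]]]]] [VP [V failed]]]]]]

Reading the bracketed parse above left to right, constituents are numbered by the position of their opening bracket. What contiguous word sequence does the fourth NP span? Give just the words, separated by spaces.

Opening `[NP` markers occur at word positions 1, 4, 4, 7, 12, 17; the fourth of these opens the constituent [NP every young strange melody before some distant familiar performance before Lena].

every young strange melody before some distant familiar performance before Lena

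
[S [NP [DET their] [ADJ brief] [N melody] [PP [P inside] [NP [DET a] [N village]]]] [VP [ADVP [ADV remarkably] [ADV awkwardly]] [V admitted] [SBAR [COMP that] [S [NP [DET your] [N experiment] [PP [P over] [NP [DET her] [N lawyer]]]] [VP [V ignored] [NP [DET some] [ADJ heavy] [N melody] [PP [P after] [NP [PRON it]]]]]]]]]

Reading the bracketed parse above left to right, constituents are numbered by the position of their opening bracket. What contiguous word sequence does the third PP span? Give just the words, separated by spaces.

after it

Opening `[PP` markers occur at word positions 4, 13, 20; the third of these opens the constituent [PP after it].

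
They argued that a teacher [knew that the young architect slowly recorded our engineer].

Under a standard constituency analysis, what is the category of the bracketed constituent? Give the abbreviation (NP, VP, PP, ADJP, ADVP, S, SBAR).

VP

The span is built around the verb "knew" — a verb phrase (VP).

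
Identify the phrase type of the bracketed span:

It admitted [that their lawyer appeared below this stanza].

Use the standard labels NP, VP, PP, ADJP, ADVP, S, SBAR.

SBAR

The bracketed span "that their lawyer appeared below this stanza" is headed by "that", making it a subordinate clause (SBAR).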